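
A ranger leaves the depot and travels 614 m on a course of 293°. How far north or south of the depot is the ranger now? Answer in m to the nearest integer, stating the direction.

Leg 1 (293°, 614 m): east 614 sin 293° = -565.19, north 614 cos 293° = 239.91
Net north component: 239.91 m.

240 m north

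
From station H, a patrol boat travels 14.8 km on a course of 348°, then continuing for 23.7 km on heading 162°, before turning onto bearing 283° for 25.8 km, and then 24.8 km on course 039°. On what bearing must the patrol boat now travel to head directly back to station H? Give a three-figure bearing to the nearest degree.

163°

Leg 1 (348°, 14.8 km): east 14.8 sin 348° = -3.08, north 14.8 cos 348° = 14.48
Leg 2 (162°, 23.7 km): east 23.7 sin 162° = 7.32, north 23.7 cos 162° = -22.54
Leg 3 (283°, 25.8 km): east 25.8 sin 283° = -25.14, north 25.8 cos 283° = 5.80
Leg 4 (039°, 24.8 km): east 24.8 sin 39° = 15.61, north 24.8 cos 39° = 19.27
Net displacement: -5.28 east, 17.01 north. Direction back to start is (5.28, -17.01): bearing = atan2(5.28, -17.01) mod 360° = 162.74° ≈ 163°.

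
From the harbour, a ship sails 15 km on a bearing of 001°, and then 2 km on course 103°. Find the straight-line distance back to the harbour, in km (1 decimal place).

Leg 1 (001°, 15 km): east 15 sin 1° = 0.26, north 15 cos 1° = 15.00
Leg 2 (103°, 2 km): east 2 sin 103° = 1.95, north 2 cos 103° = -0.45
Net: 2.21 east, 14.55 north. Distance = √((2.21)² + (14.55)²) = 14.715 km.

14.7 km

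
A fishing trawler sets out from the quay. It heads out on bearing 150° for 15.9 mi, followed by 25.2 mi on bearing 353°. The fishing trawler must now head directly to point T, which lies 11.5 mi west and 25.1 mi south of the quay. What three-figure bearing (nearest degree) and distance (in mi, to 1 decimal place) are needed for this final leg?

Leg 1 (150°, 15.9 mi): east 15.9 sin 150° = 7.95, north 15.9 cos 150° = -13.77
Leg 2 (353°, 25.2 mi): east 25.2 sin 353° = -3.07, north 25.2 cos 353° = 25.01
Current position: (4.88, 11.24). Target: (-11.5, -25.1). Remaining: Δeast = -16.38, Δnorth = -36.34.
Bearing = atan2(-16.38, -36.34) mod 360° = 204.26°; distance = √((-16.38)² + (-36.34)²) = 39.863 mi.

204°, 39.9 mi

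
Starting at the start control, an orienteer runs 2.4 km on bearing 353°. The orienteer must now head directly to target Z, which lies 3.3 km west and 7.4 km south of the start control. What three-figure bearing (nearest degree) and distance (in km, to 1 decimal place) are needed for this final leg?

Leg 1 (353°, 2.4 km): east 2.4 sin 353° = -0.29, north 2.4 cos 353° = 2.38
Current position: (-0.29, 2.38). Target: (-3.3, -7.4). Remaining: Δeast = -3.01, Δnorth = -9.78.
Bearing = atan2(-3.01, -9.78) mod 360° = 197.09°; distance = √((-3.01)² + (-9.78)²) = 10.234 km.

197°, 10.2 km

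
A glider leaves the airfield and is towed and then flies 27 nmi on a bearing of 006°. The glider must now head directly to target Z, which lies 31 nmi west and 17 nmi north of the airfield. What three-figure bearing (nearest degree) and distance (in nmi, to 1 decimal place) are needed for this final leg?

Leg 1 (006°, 27 nmi): east 27 sin 6° = 2.82, north 27 cos 6° = 26.85
Current position: (2.82, 26.85). Target: (-31, 17). Remaining: Δeast = -33.82, Δnorth = -9.85.
Bearing = atan2(-33.82, -9.85) mod 360° = 253.76°; distance = √((-33.82)² + (-9.85)²) = 35.228 nmi.

254°, 35.2 nmi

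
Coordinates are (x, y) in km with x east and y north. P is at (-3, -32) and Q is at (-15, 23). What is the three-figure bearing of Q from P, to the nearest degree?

348°

Δeast = -15 − -3 = -12.00; Δnorth = 23 − -32 = 55.00.
Bearing = atan2(Δeast, Δnorth) mod 360° = 347.69° ≈ 348°.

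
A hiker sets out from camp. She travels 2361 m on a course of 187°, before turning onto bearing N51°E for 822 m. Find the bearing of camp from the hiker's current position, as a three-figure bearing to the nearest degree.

349°

Leg 1 (187°, 2361 m): east 2361 sin 187° = -287.73, north 2361 cos 187° = -2343.40
Leg 2 (N51°E, 822 m): east 822 sin 51° = 638.81, north 822 cos 51° = 517.30
Net displacement: 351.08 east, -1826.10 north. Direction back to start is (-351.08, 1826.10): bearing = atan2(-351.08, 1826.10) mod 360° = 349.12° ≈ 349°.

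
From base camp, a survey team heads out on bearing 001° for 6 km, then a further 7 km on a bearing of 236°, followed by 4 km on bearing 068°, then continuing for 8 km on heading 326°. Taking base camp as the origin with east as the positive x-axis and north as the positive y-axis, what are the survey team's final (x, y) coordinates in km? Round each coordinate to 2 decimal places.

Leg 1 (001°, 6 km): east 6 sin 1° = 0.10, north 6 cos 1° = 6.00
Leg 2 (236°, 7 km): east 7 sin 236° = -5.80, north 7 cos 236° = -3.91
Leg 3 (068°, 4 km): east 4 sin 68° = 3.71, north 4 cos 68° = 1.50
Leg 4 (326°, 8 km): east 8 sin 326° = -4.47, north 8 cos 326° = 6.63
Summing: -6.46 km east, 10.22 km north → (-6.46, 10.22).

(-6.46, 10.22)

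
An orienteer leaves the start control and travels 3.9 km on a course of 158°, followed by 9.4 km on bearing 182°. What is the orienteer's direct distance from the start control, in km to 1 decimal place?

Leg 1 (158°, 3.9 km): east 3.9 sin 158° = 1.46, north 3.9 cos 158° = -3.62
Leg 2 (182°, 9.4 km): east 9.4 sin 182° = -0.33, north 9.4 cos 182° = -9.39
Net: 1.13 east, -13.01 north. Distance = √((1.13)² + (-13.01)²) = 13.060 km.

13.1 km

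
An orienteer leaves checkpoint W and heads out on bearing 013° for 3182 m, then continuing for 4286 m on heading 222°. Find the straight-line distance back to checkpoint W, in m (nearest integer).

2154 m

Leg 1 (013°, 3182 m): east 3182 sin 13° = 715.79, north 3182 cos 13° = 3100.45
Leg 2 (222°, 4286 m): east 4286 sin 222° = -2867.89, north 4286 cos 222° = -3185.12
Net: -2152.10 east, -84.67 north. Distance = √((-2152.10)² + (-84.67)²) = 2153.765 m.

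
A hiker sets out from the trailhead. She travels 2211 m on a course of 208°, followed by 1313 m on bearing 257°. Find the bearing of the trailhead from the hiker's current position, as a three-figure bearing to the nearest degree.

046°

Leg 1 (208°, 2211 m): east 2211 sin 208° = -1038.00, north 2211 cos 208° = -1952.20
Leg 2 (257°, 1313 m): east 1313 sin 257° = -1279.35, north 1313 cos 257° = -295.36
Net displacement: -2317.35 east, -2247.56 north. Direction back to start is (2317.35, 2247.56): bearing = atan2(2317.35, 2247.56) mod 360° = 45.88° ≈ 046°.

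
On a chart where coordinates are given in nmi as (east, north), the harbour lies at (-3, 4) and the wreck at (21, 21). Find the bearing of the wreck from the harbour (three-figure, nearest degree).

Δeast = 21 − -3 = 24.00; Δnorth = 21 − 4 = 17.00.
Bearing = atan2(Δeast, Δnorth) mod 360° = 54.69° ≈ 055°.

055°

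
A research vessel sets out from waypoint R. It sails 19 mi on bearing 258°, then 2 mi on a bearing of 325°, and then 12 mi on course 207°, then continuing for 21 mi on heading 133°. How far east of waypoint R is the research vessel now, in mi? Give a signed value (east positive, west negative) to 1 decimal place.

Leg 1 (258°, 19 mi): east 19 sin 258° = -18.58, north 19 cos 258° = -3.95
Leg 2 (325°, 2 mi): east 2 sin 325° = -1.15, north 2 cos 325° = 1.64
Leg 3 (207°, 12 mi): east 12 sin 207° = -5.45, north 12 cos 207° = -10.69
Leg 4 (133°, 21 mi): east 21 sin 133° = 15.36, north 21 cos 133° = -14.32
Net east component: -9.82 mi.

-9.8 mi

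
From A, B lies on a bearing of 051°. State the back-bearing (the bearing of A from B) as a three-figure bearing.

231°

Back-bearing = 051° + 180° = 231°.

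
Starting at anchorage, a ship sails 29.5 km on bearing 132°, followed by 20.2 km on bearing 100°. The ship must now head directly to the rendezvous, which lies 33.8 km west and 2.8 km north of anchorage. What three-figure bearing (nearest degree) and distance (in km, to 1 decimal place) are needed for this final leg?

Leg 1 (132°, 29.5 km): east 29.5 sin 132° = 21.92, north 29.5 cos 132° = -19.74
Leg 2 (100°, 20.2 km): east 20.2 sin 100° = 19.89, north 20.2 cos 100° = -3.51
Current position: (41.82, -23.25). Target: (-33.8, 2.8). Remaining: Δeast = -75.62, Δnorth = 26.05.
Bearing = atan2(-75.62, 26.05) mod 360° = 289.01°; distance = √((-75.62)² + (26.05)²) = 79.976 km.

289°, 80.0 km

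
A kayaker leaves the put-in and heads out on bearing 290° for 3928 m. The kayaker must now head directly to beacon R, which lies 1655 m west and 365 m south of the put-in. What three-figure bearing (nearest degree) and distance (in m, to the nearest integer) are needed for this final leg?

Leg 1 (290°, 3928 m): east 3928 sin 290° = -3691.11, north 3928 cos 290° = 1343.46
Current position: (-3691.11, 1343.46). Target: (-1655, -365). Remaining: Δeast = 2036.11, Δnorth = -1708.46.
Bearing = atan2(2036.11, -1708.46) mod 360° = 130.00°; distance = √((2036.11)² + (-1708.46)²) = 2657.927 m.

130°, 2658 m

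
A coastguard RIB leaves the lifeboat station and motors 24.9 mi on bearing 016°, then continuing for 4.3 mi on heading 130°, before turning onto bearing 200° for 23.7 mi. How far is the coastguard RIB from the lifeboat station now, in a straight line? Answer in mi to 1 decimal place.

Leg 1 (016°, 24.9 mi): east 24.9 sin 16° = 6.86, north 24.9 cos 16° = 23.94
Leg 2 (130°, 4.3 mi): east 4.3 sin 130° = 3.29, north 4.3 cos 130° = -2.76
Leg 3 (200°, 23.7 mi): east 23.7 sin 200° = -8.11, north 23.7 cos 200° = -22.27
Net: 2.05 east, -1.10 north. Distance = √((2.05)² + (-1.10)²) = 2.327 mi.

2.3 mi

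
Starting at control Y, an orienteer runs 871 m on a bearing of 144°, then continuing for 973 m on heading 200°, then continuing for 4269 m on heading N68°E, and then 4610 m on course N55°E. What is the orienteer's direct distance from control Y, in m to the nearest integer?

8337 m

Leg 1 (144°, 871 m): east 871 sin 144° = 511.96, north 871 cos 144° = -704.65
Leg 2 (200°, 973 m): east 973 sin 200° = -332.79, north 973 cos 200° = -914.32
Leg 3 (N68°E, 4269 m): east 4269 sin 68° = 3958.15, north 4269 cos 68° = 1599.20
Leg 4 (N55°E, 4610 m): east 4610 sin 55° = 3776.29, north 4610 cos 55° = 2644.19
Net: 7913.61 east, 2624.41 north. Distance = √((7913.61)² + (2624.41)²) = 8337.434 m.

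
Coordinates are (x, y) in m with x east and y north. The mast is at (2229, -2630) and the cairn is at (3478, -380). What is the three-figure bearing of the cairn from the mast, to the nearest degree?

Δeast = 3478 − 2229 = 1249.00; Δnorth = -380 − -2630 = 2250.00.
Bearing = atan2(Δeast, Δnorth) mod 360° = 29.04° ≈ 029°.

029°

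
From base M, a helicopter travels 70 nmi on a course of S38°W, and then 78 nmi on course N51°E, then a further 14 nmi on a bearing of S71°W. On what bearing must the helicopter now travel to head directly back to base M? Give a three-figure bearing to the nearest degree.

338°

Leg 1 (S38°W, 70 nmi): east 70 sin 218° = -43.10, north 70 cos 218° = -55.16
Leg 2 (N51°E, 78 nmi): east 78 sin 51° = 60.62, north 78 cos 51° = 49.09
Leg 3 (S71°W, 14 nmi): east 14 sin 251° = -13.24, north 14 cos 251° = -4.56
Net displacement: 4.28 east, -10.63 north. Direction back to start is (-4.28, 10.63): bearing = atan2(-4.28, 10.63) mod 360° = 338.05° ≈ 338°.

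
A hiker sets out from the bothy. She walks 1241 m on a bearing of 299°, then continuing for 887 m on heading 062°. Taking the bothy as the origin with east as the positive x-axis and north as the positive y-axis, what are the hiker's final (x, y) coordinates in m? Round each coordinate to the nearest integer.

Leg 1 (299°, 1241 m): east 1241 sin 299° = -1085.40, north 1241 cos 299° = 601.65
Leg 2 (062°, 887 m): east 887 sin 62° = 783.17, north 887 cos 62° = 416.42
Summing: -302.23 m east, 1018.07 m north → (-302, 1018).

(-302, 1018)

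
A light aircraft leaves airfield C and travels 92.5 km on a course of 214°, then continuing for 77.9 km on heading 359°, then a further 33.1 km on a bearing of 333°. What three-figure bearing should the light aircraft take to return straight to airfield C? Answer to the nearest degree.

Leg 1 (214°, 92.5 km): east 92.5 sin 214° = -51.73, north 92.5 cos 214° = -76.69
Leg 2 (359°, 77.9 km): east 77.9 sin 359° = -1.36, north 77.9 cos 359° = 77.89
Leg 3 (333°, 33.1 km): east 33.1 sin 333° = -15.03, north 33.1 cos 333° = 29.49
Net displacement: -68.11 east, 30.69 north. Direction back to start is (68.11, -30.69): bearing = atan2(68.11, -30.69) mod 360° = 114.26° ≈ 114°.

114°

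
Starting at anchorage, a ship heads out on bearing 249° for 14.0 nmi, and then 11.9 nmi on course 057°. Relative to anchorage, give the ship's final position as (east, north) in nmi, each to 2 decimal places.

Leg 1 (249°, 14.0 nmi): east 14.0 sin 249° = -13.07, north 14.0 cos 249° = -5.02
Leg 2 (057°, 11.9 nmi): east 11.9 sin 57° = 9.98, north 11.9 cos 57° = 6.48
Summing: -3.09 nmi east, 1.46 nmi north → (-3.09, 1.46).

(-3.09, 1.46)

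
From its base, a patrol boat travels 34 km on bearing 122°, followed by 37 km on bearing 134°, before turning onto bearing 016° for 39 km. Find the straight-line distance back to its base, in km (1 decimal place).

Leg 1 (122°, 34 km): east 34 sin 122° = 28.83, north 34 cos 122° = -18.02
Leg 2 (134°, 37 km): east 37 sin 134° = 26.62, north 37 cos 134° = -25.70
Leg 3 (016°, 39 km): east 39 sin 16° = 10.75, north 39 cos 16° = 37.49
Net: 66.20 east, -6.23 north. Distance = √((66.20)² + (-6.23)²) = 66.492 km.

66.5 km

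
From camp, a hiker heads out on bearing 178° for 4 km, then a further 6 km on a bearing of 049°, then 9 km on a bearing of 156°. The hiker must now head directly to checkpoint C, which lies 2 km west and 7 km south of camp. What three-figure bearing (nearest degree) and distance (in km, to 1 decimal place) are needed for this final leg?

277°, 10.4 km

Leg 1 (178°, 4 km): east 4 sin 178° = 0.14, north 4 cos 178° = -4.00
Leg 2 (049°, 6 km): east 6 sin 49° = 4.53, north 6 cos 49° = 3.94
Leg 3 (156°, 9 km): east 9 sin 156° = 3.66, north 9 cos 156° = -8.22
Current position: (8.33, -8.28). Target: (-2, -7). Remaining: Δeast = -10.33, Δnorth = 1.28.
Bearing = atan2(-10.33, 1.28) mod 360° = 277.08°; distance = √((-10.33)² + (1.28)²) = 10.408 km.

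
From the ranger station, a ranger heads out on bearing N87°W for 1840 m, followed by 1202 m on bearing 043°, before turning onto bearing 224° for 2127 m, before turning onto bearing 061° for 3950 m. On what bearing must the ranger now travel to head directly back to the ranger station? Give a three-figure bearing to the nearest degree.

Leg 1 (N87°W, 1840 m): east 1840 sin 273° = -1837.48, north 1840 cos 273° = 96.30
Leg 2 (043°, 1202 m): east 1202 sin 43° = 819.76, north 1202 cos 43° = 879.09
Leg 3 (224°, 2127 m): east 2127 sin 224° = -1477.54, north 2127 cos 224° = -1530.04
Leg 4 (061°, 3950 m): east 3950 sin 61° = 3454.75, north 3950 cos 61° = 1915.00
Net displacement: 959.49 east, 1360.35 north. Direction back to start is (-959.49, -1360.35): bearing = atan2(-959.49, -1360.35) mod 360° = 215.20° ≈ 215°.

215°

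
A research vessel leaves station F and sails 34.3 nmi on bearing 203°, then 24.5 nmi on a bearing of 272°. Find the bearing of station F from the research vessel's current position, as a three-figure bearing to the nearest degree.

Leg 1 (203°, 34.3 nmi): east 34.3 sin 203° = -13.40, north 34.3 cos 203° = -31.57
Leg 2 (272°, 24.5 nmi): east 24.5 sin 272° = -24.49, north 24.5 cos 272° = 0.86
Net displacement: -37.89 east, -30.72 north. Direction back to start is (37.89, 30.72): bearing = atan2(37.89, 30.72) mod 360° = 50.97° ≈ 051°.

051°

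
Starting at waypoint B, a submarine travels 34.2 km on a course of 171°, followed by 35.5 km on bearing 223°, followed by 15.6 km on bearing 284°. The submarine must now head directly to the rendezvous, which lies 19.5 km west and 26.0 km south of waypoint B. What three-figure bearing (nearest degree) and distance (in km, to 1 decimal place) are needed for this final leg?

Leg 1 (171°, 34.2 km): east 34.2 sin 171° = 5.35, north 34.2 cos 171° = -33.78
Leg 2 (223°, 35.5 km): east 35.5 sin 223° = -24.21, north 35.5 cos 223° = -25.96
Leg 3 (284°, 15.6 km): east 15.6 sin 284° = -15.14, north 15.6 cos 284° = 3.77
Current position: (-34.00, -55.97). Target: (-19.5, -26.0). Remaining: Δeast = 14.50, Δnorth = 29.97.
Bearing = atan2(14.50, 29.97) mod 360° = 25.82°; distance = √((14.50)² + (29.97)²) = 33.291 km.

026°, 33.3 km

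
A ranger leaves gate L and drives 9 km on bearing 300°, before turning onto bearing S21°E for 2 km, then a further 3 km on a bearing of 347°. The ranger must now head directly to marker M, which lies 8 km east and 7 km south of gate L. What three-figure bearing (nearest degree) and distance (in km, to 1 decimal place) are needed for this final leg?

129°, 20.1 km

Leg 1 (300°, 9 km): east 9 sin 300° = -7.79, north 9 cos 300° = 4.50
Leg 2 (S21°E, 2 km): east 2 sin 159° = 0.72, north 2 cos 159° = -1.87
Leg 3 (347°, 3 km): east 3 sin 347° = -0.67, north 3 cos 347° = 2.92
Current position: (-7.75, 5.56). Target: (8, -7). Remaining: Δeast = 15.75, Δnorth = -12.56.
Bearing = atan2(15.75, -12.56) mod 360° = 128.56°; distance = √((15.75)² + (-12.56)²) = 20.144 km.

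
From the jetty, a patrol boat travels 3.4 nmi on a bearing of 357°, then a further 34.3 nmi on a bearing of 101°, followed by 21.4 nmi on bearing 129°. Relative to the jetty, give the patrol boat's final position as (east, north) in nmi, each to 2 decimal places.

Leg 1 (357°, 3.4 nmi): east 3.4 sin 357° = -0.18, north 3.4 cos 357° = 3.40
Leg 2 (101°, 34.3 nmi): east 34.3 sin 101° = 33.67, north 34.3 cos 101° = -6.54
Leg 3 (129°, 21.4 nmi): east 21.4 sin 129° = 16.63, north 21.4 cos 129° = -13.47
Summing: 50.12 nmi east, -16.62 nmi north → (50.12, -16.62).

(50.12, -16.62)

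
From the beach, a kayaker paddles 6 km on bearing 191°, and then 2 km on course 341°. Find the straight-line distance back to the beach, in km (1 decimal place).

Leg 1 (191°, 6 km): east 6 sin 191° = -1.14, north 6 cos 191° = -5.89
Leg 2 (341°, 2 km): east 2 sin 341° = -0.65, north 2 cos 341° = 1.89
Net: -1.80 east, -4.00 north. Distance = √((-1.80)² + (-4.00)²) = 4.384 km.

4.4 km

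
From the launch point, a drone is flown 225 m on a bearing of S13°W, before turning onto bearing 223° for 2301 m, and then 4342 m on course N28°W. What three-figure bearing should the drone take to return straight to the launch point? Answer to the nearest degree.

118°

Leg 1 (S13°W, 225 m): east 225 sin 193° = -50.61, north 225 cos 193° = -219.23
Leg 2 (223°, 2301 m): east 2301 sin 223° = -1569.28, north 2301 cos 223° = -1682.84
Leg 3 (N28°W, 4342 m): east 4342 sin 332° = -2038.45, north 4342 cos 332° = 3833.76
Net displacement: -3658.34 east, 1931.68 north. Direction back to start is (3658.34, -1931.68): bearing = atan2(3658.34, -1931.68) mod 360° = 117.84° ≈ 118°.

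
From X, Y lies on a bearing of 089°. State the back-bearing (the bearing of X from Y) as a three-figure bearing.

269°

Back-bearing = 089° + 180° = 269°.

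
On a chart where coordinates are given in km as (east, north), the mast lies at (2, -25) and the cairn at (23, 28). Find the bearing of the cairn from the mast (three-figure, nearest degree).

022°

Δeast = 23 − 2 = 21.00; Δnorth = 28 − -25 = 53.00.
Bearing = atan2(Δeast, Δnorth) mod 360° = 21.61° ≈ 022°.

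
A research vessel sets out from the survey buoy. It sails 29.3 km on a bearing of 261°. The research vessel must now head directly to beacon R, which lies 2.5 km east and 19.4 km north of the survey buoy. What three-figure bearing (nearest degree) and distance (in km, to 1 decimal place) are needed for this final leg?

Leg 1 (261°, 29.3 km): east 29.3 sin 261° = -28.94, north 29.3 cos 261° = -4.58
Current position: (-28.94, -4.58). Target: (2.5, 19.4). Remaining: Δeast = 31.44, Δnorth = 23.98.
Bearing = atan2(31.44, 23.98) mod 360° = 52.66°; distance = √((31.44)² + (23.98)²) = 39.543 km.

053°, 39.5 km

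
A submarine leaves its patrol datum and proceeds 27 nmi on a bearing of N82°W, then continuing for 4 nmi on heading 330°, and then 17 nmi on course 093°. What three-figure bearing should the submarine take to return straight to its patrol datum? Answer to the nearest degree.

118°

Leg 1 (N82°W, 27 nmi): east 27 sin 278° = -26.74, north 27 cos 278° = 3.76
Leg 2 (330°, 4 nmi): east 4 sin 330° = -2.00, north 4 cos 330° = 3.46
Leg 3 (093°, 17 nmi): east 17 sin 93° = 16.98, north 17 cos 93° = -0.89
Net displacement: -11.76 east, 6.33 north. Direction back to start is (11.76, -6.33): bearing = atan2(11.76, -6.33) mod 360° = 118.30° ≈ 118°.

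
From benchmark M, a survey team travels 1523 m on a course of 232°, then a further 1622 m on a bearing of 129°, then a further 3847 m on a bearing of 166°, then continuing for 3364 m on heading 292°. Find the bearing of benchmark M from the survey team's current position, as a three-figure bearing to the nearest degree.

Leg 1 (232°, 1523 m): east 1523 sin 232° = -1200.14, north 1523 cos 232° = -937.65
Leg 2 (129°, 1622 m): east 1622 sin 129° = 1260.53, north 1622 cos 129° = -1020.76
Leg 3 (166°, 3847 m): east 3847 sin 166° = 930.67, north 3847 cos 166° = -3732.73
Leg 4 (292°, 3364 m): east 3364 sin 292° = -3119.05, north 3364 cos 292° = 1260.18
Net displacement: -2127.98 east, -4430.96 north. Direction back to start is (2127.98, 4430.96): bearing = atan2(2127.98, 4430.96) mod 360° = 25.65° ≈ 026°.

026°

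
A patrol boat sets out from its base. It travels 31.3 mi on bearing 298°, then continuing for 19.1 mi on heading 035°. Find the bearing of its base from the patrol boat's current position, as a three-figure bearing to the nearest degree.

151°

Leg 1 (298°, 31.3 mi): east 31.3 sin 298° = -27.64, north 31.3 cos 298° = 14.69
Leg 2 (035°, 19.1 mi): east 19.1 sin 35° = 10.96, north 19.1 cos 35° = 15.65
Net displacement: -16.68 east, 30.34 north. Direction back to start is (16.68, -30.34): bearing = atan2(16.68, -30.34) mod 360° = 151.20° ≈ 151°.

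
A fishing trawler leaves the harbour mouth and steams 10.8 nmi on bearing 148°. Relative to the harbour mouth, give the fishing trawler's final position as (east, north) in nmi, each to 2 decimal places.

Leg 1 (148°, 10.8 nmi): east 10.8 sin 148° = 5.72, north 10.8 cos 148° = -9.16
Summing: 5.72 nmi east, -9.16 nmi north → (5.72, -9.16).

(5.72, -9.16)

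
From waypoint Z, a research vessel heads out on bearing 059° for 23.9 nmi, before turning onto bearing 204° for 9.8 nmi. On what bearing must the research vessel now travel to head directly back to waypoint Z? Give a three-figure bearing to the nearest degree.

259°

Leg 1 (059°, 23.9 nmi): east 23.9 sin 59° = 20.49, north 23.9 cos 59° = 12.31
Leg 2 (204°, 9.8 nmi): east 9.8 sin 204° = -3.99, north 9.8 cos 204° = -8.95
Net displacement: 16.50 east, 3.36 north. Direction back to start is (-16.50, -3.36): bearing = atan2(-16.50, -3.36) mod 360° = 258.50° ≈ 259°.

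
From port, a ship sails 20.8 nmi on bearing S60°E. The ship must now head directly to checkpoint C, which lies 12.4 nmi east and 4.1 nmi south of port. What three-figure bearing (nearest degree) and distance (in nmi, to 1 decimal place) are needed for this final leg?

Leg 1 (S60°E, 20.8 nmi): east 20.8 sin 120° = 18.01, north 20.8 cos 120° = -10.40
Current position: (18.01, -10.40). Target: (12.4, -4.1). Remaining: Δeast = -5.61, Δnorth = 6.30.
Bearing = atan2(-5.61, 6.30) mod 360° = 318.30°; distance = √((-5.61)² + (6.30)²) = 8.438 nmi.

318°, 8.4 nmi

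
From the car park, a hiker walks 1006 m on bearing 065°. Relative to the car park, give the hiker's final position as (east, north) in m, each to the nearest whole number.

(912, 425)

Leg 1 (065°, 1006 m): east 1006 sin 65° = 911.75, north 1006 cos 65° = 425.15
Summing: 911.75 m east, 425.15 m north → (912, 425).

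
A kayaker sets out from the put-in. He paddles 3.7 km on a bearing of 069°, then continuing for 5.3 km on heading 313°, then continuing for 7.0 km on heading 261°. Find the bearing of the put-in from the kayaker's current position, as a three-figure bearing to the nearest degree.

Leg 1 (069°, 3.7 km): east 3.7 sin 69° = 3.45, north 3.7 cos 69° = 1.33
Leg 2 (313°, 5.3 km): east 5.3 sin 313° = -3.88, north 5.3 cos 313° = 3.61
Leg 3 (261°, 7.0 km): east 7.0 sin 261° = -6.91, north 7.0 cos 261° = -1.10
Net displacement: -7.34 east, 3.85 north. Direction back to start is (7.34, -3.85): bearing = atan2(7.34, -3.85) mod 360° = 117.66° ≈ 118°.

118°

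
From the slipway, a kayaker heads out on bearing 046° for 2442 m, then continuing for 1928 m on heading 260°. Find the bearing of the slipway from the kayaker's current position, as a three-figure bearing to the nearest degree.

174°

Leg 1 (046°, 2442 m): east 2442 sin 46° = 1756.63, north 2442 cos 46° = 1696.36
Leg 2 (260°, 1928 m): east 1928 sin 260° = -1898.71, north 1928 cos 260° = -334.79
Net displacement: -142.08 east, 1361.56 north. Direction back to start is (142.08, -1361.56): bearing = atan2(142.08, -1361.56) mod 360° = 174.04° ≈ 174°.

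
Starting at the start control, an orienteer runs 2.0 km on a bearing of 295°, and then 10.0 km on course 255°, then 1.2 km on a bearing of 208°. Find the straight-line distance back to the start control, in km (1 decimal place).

Leg 1 (295°, 2.0 km): east 2.0 sin 295° = -1.81, north 2.0 cos 295° = 0.85
Leg 2 (255°, 10.0 km): east 10.0 sin 255° = -9.66, north 10.0 cos 255° = -2.59
Leg 3 (208°, 1.2 km): east 1.2 sin 208° = -0.56, north 1.2 cos 208° = -1.06
Net: -12.04 east, -2.80 north. Distance = √((-12.04)² + (-2.80)²) = 12.357 km.

12.4 km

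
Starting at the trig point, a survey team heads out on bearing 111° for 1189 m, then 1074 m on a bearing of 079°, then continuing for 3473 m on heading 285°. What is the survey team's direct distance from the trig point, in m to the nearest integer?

Leg 1 (111°, 1189 m): east 1189 sin 111° = 1110.03, north 1189 cos 111° = -426.10
Leg 2 (079°, 1074 m): east 1074 sin 79° = 1054.27, north 1074 cos 79° = 204.93
Leg 3 (285°, 3473 m): east 3473 sin 285° = -3354.66, north 3473 cos 285° = 898.88
Net: -1190.37 east, 677.71 north. Distance = √((-1190.37)² + (677.71)²) = 1369.766 m.

1370 m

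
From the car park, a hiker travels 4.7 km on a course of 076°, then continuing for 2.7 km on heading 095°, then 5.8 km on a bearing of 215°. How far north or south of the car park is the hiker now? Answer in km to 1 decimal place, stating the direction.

3.8 km south

Leg 1 (076°, 4.7 km): east 4.7 sin 76° = 4.56, north 4.7 cos 76° = 1.14
Leg 2 (095°, 2.7 km): east 2.7 sin 95° = 2.69, north 2.7 cos 95° = -0.24
Leg 3 (215°, 5.8 km): east 5.8 sin 215° = -3.33, north 5.8 cos 215° = -4.75
Net north component: -3.85 km.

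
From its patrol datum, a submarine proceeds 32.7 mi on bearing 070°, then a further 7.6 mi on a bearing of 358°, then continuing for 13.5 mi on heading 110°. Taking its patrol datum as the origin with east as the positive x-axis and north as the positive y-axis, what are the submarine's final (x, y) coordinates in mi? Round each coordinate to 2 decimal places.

Leg 1 (070°, 32.7 mi): east 32.7 sin 70° = 30.73, north 32.7 cos 70° = 11.18
Leg 2 (358°, 7.6 mi): east 7.6 sin 358° = -0.27, north 7.6 cos 358° = 7.60
Leg 3 (110°, 13.5 mi): east 13.5 sin 110° = 12.69, north 13.5 cos 110° = -4.62
Summing: 43.15 mi east, 14.16 mi north → (43.15, 14.16).

(43.15, 14.16)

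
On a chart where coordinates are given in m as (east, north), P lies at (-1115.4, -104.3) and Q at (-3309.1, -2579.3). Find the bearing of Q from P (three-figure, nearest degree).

Δeast = -3309.1 − -1115.4 = -2193.70; Δnorth = -2579.3 − -104.3 = -2475.00.
Bearing = atan2(Δeast, Δnorth) mod 360° = 221.55° ≈ 222°.

222°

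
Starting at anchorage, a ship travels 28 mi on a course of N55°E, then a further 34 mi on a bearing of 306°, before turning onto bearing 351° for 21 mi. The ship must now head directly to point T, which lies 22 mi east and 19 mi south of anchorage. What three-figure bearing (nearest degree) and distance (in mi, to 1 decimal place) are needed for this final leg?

Leg 1 (N55°E, 28 mi): east 28 sin 55° = 22.94, north 28 cos 55° = 16.06
Leg 2 (306°, 34 mi): east 34 sin 306° = -27.51, north 34 cos 306° = 19.98
Leg 3 (351°, 21 mi): east 21 sin 351° = -3.29, north 21 cos 351° = 20.74
Current position: (-7.86, 56.79). Target: (22, -19). Remaining: Δeast = 29.86, Δnorth = -75.79.
Bearing = atan2(29.86, -75.79) mod 360° = 158.50°; distance = √((29.86)² + (-75.79)²) = 81.455 mi.

158°, 81.5 mi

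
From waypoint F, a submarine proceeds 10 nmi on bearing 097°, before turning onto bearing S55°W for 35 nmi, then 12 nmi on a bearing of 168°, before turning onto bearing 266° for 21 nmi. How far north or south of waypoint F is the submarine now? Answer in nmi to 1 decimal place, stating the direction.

34.5 nmi south

Leg 1 (097°, 10 nmi): east 10 sin 97° = 9.93, north 10 cos 97° = -1.22
Leg 2 (S55°W, 35 nmi): east 35 sin 235° = -28.67, north 35 cos 235° = -20.08
Leg 3 (168°, 12 nmi): east 12 sin 168° = 2.49, north 12 cos 168° = -11.74
Leg 4 (266°, 21 nmi): east 21 sin 266° = -20.95, north 21 cos 266° = -1.46
Net north component: -34.50 nmi.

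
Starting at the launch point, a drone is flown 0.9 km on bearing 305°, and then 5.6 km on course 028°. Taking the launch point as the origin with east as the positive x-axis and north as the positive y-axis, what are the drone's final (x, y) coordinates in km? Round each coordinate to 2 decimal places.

(1.89, 5.46)

Leg 1 (305°, 0.9 km): east 0.9 sin 305° = -0.74, north 0.9 cos 305° = 0.52
Leg 2 (028°, 5.6 km): east 5.6 sin 28° = 2.63, north 5.6 cos 28° = 4.94
Summing: 1.89 km east, 5.46 km north → (1.89, 5.46).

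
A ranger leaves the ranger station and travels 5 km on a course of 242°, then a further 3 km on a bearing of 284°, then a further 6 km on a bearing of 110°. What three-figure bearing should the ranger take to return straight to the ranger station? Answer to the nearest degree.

Leg 1 (242°, 5 km): east 5 sin 242° = -4.41, north 5 cos 242° = -2.35
Leg 2 (284°, 3 km): east 3 sin 284° = -2.91, north 3 cos 284° = 0.73
Leg 3 (110°, 6 km): east 6 sin 110° = 5.64, north 6 cos 110° = -2.05
Net displacement: -1.69 east, -3.67 north. Direction back to start is (1.69, 3.67): bearing = atan2(1.69, 3.67) mod 360° = 24.67° ≈ 025°.

025°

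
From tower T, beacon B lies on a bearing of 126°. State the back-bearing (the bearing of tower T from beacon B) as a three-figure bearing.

306°

Back-bearing = 126° + 180° = 306°.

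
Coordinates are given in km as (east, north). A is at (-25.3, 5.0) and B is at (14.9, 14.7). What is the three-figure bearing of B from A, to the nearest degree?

Δeast = 14.9 − -25.3 = 40.20; Δnorth = 14.7 − 5.0 = 9.70.
Bearing = atan2(Δeast, Δnorth) mod 360° = 76.43° ≈ 076°.

076°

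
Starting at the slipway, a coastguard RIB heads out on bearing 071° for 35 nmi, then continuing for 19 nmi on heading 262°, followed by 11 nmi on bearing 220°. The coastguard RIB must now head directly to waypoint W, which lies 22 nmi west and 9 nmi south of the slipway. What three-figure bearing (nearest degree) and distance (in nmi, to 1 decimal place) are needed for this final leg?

Leg 1 (071°, 35 nmi): east 35 sin 71° = 33.09, north 35 cos 71° = 11.39
Leg 2 (262°, 19 nmi): east 19 sin 262° = -18.82, north 19 cos 262° = -2.64
Leg 3 (220°, 11 nmi): east 11 sin 220° = -7.07, north 11 cos 220° = -8.43
Current position: (7.21, 0.32). Target: (-22, -9). Remaining: Δeast = -29.21, Δnorth = -9.32.
Bearing = atan2(-29.21, -9.32) mod 360° = 252.29°; distance = √((-29.21)² + (-9.32)²) = 30.660 nmi.

252°, 30.7 nmi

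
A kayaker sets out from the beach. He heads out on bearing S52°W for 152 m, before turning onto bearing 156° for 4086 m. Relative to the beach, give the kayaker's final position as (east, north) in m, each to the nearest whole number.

(1542, -3826)

Leg 1 (S52°W, 152 m): east 152 sin 232° = -119.78, north 152 cos 232° = -93.58
Leg 2 (156°, 4086 m): east 4086 sin 156° = 1661.93, north 4086 cos 156° = -3732.75
Summing: 1542.15 m east, -3826.33 m north → (1542, -3826).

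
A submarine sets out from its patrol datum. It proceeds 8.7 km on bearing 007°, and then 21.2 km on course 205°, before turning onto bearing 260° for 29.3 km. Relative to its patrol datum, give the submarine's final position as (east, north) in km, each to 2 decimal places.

(-36.75, -15.67)

Leg 1 (007°, 8.7 km): east 8.7 sin 7° = 1.06, north 8.7 cos 7° = 8.64
Leg 2 (205°, 21.2 km): east 21.2 sin 205° = -8.96, north 21.2 cos 205° = -19.21
Leg 3 (260°, 29.3 km): east 29.3 sin 260° = -28.85, north 29.3 cos 260° = -5.09
Summing: -36.75 km east, -15.67 km north → (-36.75, -15.67).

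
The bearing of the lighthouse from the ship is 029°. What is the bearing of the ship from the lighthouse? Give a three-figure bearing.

209°

Back-bearing = 029° + 180° = 209°.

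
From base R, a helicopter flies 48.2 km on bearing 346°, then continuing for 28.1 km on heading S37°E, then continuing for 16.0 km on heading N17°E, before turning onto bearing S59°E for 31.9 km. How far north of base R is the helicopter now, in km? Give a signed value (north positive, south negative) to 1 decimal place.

23.2 km

Leg 1 (346°, 48.2 km): east 48.2 sin 346° = -11.66, north 48.2 cos 346° = 46.77
Leg 2 (S37°E, 28.1 km): east 28.1 sin 143° = 16.91, north 28.1 cos 143° = -22.44
Leg 3 (N17°E, 16.0 km): east 16.0 sin 17° = 4.68, north 16.0 cos 17° = 15.30
Leg 4 (S59°E, 31.9 km): east 31.9 sin 121° = 27.34, north 31.9 cos 121° = -16.43
Net north component: 23.20 km.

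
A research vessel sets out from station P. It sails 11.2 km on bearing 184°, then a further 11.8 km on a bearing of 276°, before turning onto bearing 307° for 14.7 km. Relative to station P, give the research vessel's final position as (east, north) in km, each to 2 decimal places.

Leg 1 (184°, 11.2 km): east 11.2 sin 184° = -0.78, north 11.2 cos 184° = -11.17
Leg 2 (276°, 11.8 km): east 11.8 sin 276° = -11.74, north 11.8 cos 276° = 1.23
Leg 3 (307°, 14.7 km): east 14.7 sin 307° = -11.74, north 14.7 cos 307° = 8.85
Summing: -24.26 km east, -1.09 km north → (-24.26, -1.09).

(-24.26, -1.09)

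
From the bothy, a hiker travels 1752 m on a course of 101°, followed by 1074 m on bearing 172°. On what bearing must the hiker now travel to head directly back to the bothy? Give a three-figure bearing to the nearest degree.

307°

Leg 1 (101°, 1752 m): east 1752 sin 101° = 1719.81, north 1752 cos 101° = -334.30
Leg 2 (172°, 1074 m): east 1074 sin 172° = 149.47, north 1074 cos 172° = -1063.55
Net displacement: 1869.28 east, -1397.85 north. Direction back to start is (-1869.28, 1397.85): bearing = atan2(-1869.28, 1397.85) mod 360° = 306.79° ≈ 307°.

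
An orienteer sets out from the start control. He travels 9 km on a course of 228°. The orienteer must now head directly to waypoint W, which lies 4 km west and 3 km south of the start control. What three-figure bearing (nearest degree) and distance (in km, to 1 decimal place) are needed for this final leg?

042°, 4.0 km

Leg 1 (228°, 9 km): east 9 sin 228° = -6.69, north 9 cos 228° = -6.02
Current position: (-6.69, -6.02). Target: (-4, -3). Remaining: Δeast = 2.69, Δnorth = 3.02.
Bearing = atan2(2.69, 3.02) mod 360° = 41.65°; distance = √((2.69)² + (3.02)²) = 4.045 km.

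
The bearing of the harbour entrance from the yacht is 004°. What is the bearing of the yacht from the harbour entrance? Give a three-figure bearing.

184°

Back-bearing = 004° + 180° = 184°.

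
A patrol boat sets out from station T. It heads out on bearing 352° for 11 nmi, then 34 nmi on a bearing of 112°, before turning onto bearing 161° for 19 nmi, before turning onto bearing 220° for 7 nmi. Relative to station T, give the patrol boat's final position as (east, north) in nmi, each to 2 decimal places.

(31.68, -25.17)

Leg 1 (352°, 11 nmi): east 11 sin 352° = -1.53, north 11 cos 352° = 10.89
Leg 2 (112°, 34 nmi): east 34 sin 112° = 31.52, north 34 cos 112° = -12.74
Leg 3 (161°, 19 nmi): east 19 sin 161° = 6.19, north 19 cos 161° = -17.96
Leg 4 (220°, 7 nmi): east 7 sin 220° = -4.50, north 7 cos 220° = -5.36
Summing: 31.68 nmi east, -25.17 nmi north → (31.68, -25.17).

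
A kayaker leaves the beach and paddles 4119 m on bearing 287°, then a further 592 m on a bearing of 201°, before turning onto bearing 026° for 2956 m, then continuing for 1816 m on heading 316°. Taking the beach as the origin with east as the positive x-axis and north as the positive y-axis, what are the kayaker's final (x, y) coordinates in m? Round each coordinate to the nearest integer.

(-4117, 4615)

Leg 1 (287°, 4119 m): east 4119 sin 287° = -3939.02, north 4119 cos 287° = 1204.28
Leg 2 (201°, 592 m): east 592 sin 201° = -212.15, north 592 cos 201° = -552.68
Leg 3 (026°, 2956 m): east 2956 sin 26° = 1295.83, north 2956 cos 26° = 2656.84
Leg 4 (316°, 1816 m): east 1816 sin 316° = -1261.50, north 1816 cos 316° = 1306.32
Summing: -4116.85 m east, 4614.76 m north → (-4117, 4615).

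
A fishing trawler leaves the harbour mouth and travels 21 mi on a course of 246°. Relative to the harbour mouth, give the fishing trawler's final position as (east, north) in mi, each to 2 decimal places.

(-19.18, -8.54)

Leg 1 (246°, 21 mi): east 21 sin 246° = -19.18, north 21 cos 246° = -8.54
Summing: -19.18 mi east, -8.54 mi north → (-19.18, -8.54).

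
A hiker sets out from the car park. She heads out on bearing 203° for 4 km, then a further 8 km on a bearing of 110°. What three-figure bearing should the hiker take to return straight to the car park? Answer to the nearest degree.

317°

Leg 1 (203°, 4 km): east 4 sin 203° = -1.56, north 4 cos 203° = -3.68
Leg 2 (110°, 8 km): east 8 sin 110° = 7.52, north 8 cos 110° = -2.74
Net displacement: 5.95 east, -6.42 north. Direction back to start is (-5.95, 6.42): bearing = atan2(-5.95, 6.42) mod 360° = 317.15° ≈ 317°.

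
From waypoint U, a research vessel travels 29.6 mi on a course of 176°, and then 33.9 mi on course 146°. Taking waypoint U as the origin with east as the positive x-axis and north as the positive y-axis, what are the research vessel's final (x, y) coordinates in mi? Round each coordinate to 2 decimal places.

Leg 1 (176°, 29.6 mi): east 29.6 sin 176° = 2.06, north 29.6 cos 176° = -29.53
Leg 2 (146°, 33.9 mi): east 33.9 sin 146° = 18.96, north 33.9 cos 146° = -28.10
Summing: 21.02 mi east, -57.63 mi north → (21.02, -57.63).

(21.02, -57.63)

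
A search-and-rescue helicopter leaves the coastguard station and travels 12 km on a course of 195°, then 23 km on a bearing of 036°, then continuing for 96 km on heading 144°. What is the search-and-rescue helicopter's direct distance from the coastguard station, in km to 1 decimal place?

97.3 km

Leg 1 (195°, 12 km): east 12 sin 195° = -3.11, north 12 cos 195° = -11.59
Leg 2 (036°, 23 km): east 23 sin 36° = 13.52, north 23 cos 36° = 18.61
Leg 3 (144°, 96 km): east 96 sin 144° = 56.43, north 96 cos 144° = -77.67
Net: 66.84 east, -70.65 north. Distance = √((66.84)² + (-70.65)²) = 97.257 km.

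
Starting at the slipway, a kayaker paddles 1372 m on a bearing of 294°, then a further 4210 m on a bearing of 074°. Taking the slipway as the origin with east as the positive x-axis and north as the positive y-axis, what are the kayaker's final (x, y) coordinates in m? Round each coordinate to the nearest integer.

Leg 1 (294°, 1372 m): east 1372 sin 294° = -1253.38, north 1372 cos 294° = 558.04
Leg 2 (074°, 4210 m): east 4210 sin 74° = 4046.91, north 4210 cos 74° = 1160.43
Summing: 2793.53 m east, 1718.48 m north → (2794, 1718).

(2794, 1718)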